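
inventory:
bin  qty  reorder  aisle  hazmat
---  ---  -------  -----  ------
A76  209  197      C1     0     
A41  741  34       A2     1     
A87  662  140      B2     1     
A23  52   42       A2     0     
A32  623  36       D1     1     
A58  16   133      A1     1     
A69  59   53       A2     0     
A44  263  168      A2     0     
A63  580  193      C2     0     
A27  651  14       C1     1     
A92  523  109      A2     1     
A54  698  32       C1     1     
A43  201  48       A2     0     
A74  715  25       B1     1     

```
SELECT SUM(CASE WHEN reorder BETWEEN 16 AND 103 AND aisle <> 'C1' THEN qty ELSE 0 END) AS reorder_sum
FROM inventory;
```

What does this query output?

2391

bin=A76: ✗
bin=A41: ✓ → 741
bin=A87: ✗
bin=A23: ✓ → 52
bin=A32: ✓ → 623
bin=A58: ✗
bin=A69: ✓ → 59
bin=A44: ✗
bin=A63: ✗
bin=A27: ✗
bin=A92: ✗
bin=A54: ✗
bin=A43: ✓ → 201
bin=A74: ✓ → 715
reorder_sum = 741 + 52 + 623 + 59 + 201 + 715 = 2391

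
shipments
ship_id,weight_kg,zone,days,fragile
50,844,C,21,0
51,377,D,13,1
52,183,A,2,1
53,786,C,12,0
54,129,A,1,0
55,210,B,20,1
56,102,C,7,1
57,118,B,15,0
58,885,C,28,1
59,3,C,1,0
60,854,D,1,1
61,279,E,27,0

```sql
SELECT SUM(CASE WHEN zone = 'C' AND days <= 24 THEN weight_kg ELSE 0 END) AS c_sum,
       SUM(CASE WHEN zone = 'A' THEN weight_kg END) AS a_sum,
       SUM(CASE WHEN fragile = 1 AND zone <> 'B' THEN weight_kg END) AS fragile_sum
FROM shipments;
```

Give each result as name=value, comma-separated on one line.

[c_sum: zone = 'C' AND days <= 24]
ship_id=50: ✓ → 844
ship_id=51: ✗
ship_id=52: ✗
ship_id=53: ✓ → 786
ship_id=54: ✗
ship_id=55: ✗
ship_id=56: ✓ → 102
ship_id=57: ✗
ship_id=58: ✗
ship_id=59: ✓ → 3
ship_id=60: ✗
ship_id=61: ✗
c_sum = 844 + 786 + 102 + 3 = 1735
—
[a_sum: zone = 'A']
ship_id=50: ✗
ship_id=51: ✗
ship_id=52: ✓ → 183
ship_id=53: ✗
ship_id=54: ✓ → 129
ship_id=55: ✗
ship_id=56: ✗
ship_id=57: ✗
ship_id=58: ✗
ship_id=59: ✗
ship_id=60: ✗
ship_id=61: ✗
a_sum = 183 + 129 = 312
—
[fragile_sum: fragile = 1 AND zone <> 'B']
ship_id=50: ✗
ship_id=51: ✓ → 377
ship_id=52: ✓ → 183
ship_id=53: ✗
ship_id=54: ✗
ship_id=55: ✗
ship_id=56: ✓ → 102
ship_id=57: ✗
ship_id=58: ✓ → 885
ship_id=59: ✗
ship_id=60: ✓ → 854
ship_id=61: ✗
fragile_sum = 377 + 183 + 102 + 885 + 854 = 2401

c_sum=1735, a_sum=312, fragile_sum=2401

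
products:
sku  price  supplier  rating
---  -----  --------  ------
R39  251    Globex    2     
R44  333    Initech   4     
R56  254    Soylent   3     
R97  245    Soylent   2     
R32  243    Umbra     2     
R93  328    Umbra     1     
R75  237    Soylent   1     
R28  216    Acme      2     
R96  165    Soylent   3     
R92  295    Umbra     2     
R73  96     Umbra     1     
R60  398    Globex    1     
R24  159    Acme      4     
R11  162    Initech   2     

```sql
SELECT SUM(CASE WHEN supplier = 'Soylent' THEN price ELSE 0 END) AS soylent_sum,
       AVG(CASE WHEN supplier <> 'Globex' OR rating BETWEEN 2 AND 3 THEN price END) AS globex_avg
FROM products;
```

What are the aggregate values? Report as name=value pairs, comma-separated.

soylent_sum=901, globex_avg=229.5384615385

[soylent_sum: supplier = 'Soylent']
sku=R39: ✗
sku=R44: ✗
sku=R56: ✓ → 254
sku=R97: ✓ → 245
sku=R32: ✗
sku=R93: ✗
sku=R75: ✓ → 237
sku=R28: ✗
sku=R96: ✓ → 165
sku=R92: ✗
sku=R73: ✗
sku=R60: ✗
sku=R24: ✗
sku=R11: ✗
soylent_sum = 254 + 245 + 237 + 165 = 901
—
[globex_avg: supplier <> 'Globex' OR rating BETWEEN 2 AND 3]
sku=R39: ✓ → 251
sku=R44: ✓ → 333
sku=R56: ✓ → 254
sku=R97: ✓ → 245
sku=R32: ✓ → 243
sku=R93: ✓ → 328
sku=R75: ✓ → 237
sku=R28: ✓ → 216
sku=R96: ✓ → 165
sku=R92: ✓ → 295
sku=R73: ✓ → 96
sku=R60: ✗
sku=R24: ✓ → 159
sku=R11: ✓ → 162
globex_avg = (251 + 333 + 254 + 245 + 243 + 328 + 237 + 216 + 165 + 295 + 96 + 159 + 162) / 13 = 229.5384615385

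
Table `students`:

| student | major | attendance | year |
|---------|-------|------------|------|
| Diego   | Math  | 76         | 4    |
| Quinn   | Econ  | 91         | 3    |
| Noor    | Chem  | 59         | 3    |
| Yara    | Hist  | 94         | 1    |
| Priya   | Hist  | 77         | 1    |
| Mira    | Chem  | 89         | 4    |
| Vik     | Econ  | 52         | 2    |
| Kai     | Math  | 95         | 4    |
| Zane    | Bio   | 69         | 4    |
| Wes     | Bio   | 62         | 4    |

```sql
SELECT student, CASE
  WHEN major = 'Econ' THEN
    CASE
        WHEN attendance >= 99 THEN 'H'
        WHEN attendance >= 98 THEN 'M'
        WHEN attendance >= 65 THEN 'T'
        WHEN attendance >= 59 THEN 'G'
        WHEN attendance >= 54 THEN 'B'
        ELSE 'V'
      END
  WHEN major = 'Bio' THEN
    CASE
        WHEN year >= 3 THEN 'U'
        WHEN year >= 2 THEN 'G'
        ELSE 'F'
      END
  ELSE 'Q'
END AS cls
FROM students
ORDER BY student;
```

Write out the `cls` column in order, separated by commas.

Q, Q, Q, Q, Q, T, V, U, Q, U

student=Diego: major='Math' → outer ELSE → Q
student=Kai: major='Math' → outer ELSE → Q
student=Mira: major='Chem' → outer ELSE → Q
student=Noor: major='Chem' → outer ELSE → Q
student=Priya: major='Hist' → outer ELSE → Q
student=Quinn: major='Econ' → inner[attendance >= 65] → T
student=Vik: major='Econ' → inner[ELSE] → V
student=Wes: major='Bio' → inner[year >= 3] → U
student=Yara: major='Hist' → outer ELSE → Q
student=Zane: major='Bio' → inner[year >= 3] → U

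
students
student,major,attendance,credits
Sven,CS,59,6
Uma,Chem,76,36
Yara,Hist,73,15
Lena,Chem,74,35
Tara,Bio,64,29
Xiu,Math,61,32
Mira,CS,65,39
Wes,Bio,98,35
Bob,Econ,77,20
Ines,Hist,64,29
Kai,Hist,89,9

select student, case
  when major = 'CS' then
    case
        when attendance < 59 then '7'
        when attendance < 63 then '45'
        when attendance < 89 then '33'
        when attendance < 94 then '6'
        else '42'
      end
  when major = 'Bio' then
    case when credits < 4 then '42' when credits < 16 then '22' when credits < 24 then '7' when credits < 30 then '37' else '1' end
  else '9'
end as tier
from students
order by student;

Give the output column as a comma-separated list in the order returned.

9, 9, 9, 9, 33, 45, 37, 9, 1, 9, 9

student=Bob: major='Econ' → outer ELSE → 9
student=Ines: major='Hist' → outer ELSE → 9
student=Kai: major='Hist' → outer ELSE → 9
student=Lena: major='Chem' → outer ELSE → 9
student=Mira: major='CS' → inner[attendance < 89] → 33
student=Sven: major='CS' → inner[attendance < 63] → 45
student=Tara: major='Bio' → inner[credits < 30] → 37
student=Uma: major='Chem' → outer ELSE → 9
student=Wes: major='Bio' → inner[ELSE] → 1
student=Xiu: major='Math' → outer ELSE → 9
student=Yara: major='Hist' → outer ELSE → 9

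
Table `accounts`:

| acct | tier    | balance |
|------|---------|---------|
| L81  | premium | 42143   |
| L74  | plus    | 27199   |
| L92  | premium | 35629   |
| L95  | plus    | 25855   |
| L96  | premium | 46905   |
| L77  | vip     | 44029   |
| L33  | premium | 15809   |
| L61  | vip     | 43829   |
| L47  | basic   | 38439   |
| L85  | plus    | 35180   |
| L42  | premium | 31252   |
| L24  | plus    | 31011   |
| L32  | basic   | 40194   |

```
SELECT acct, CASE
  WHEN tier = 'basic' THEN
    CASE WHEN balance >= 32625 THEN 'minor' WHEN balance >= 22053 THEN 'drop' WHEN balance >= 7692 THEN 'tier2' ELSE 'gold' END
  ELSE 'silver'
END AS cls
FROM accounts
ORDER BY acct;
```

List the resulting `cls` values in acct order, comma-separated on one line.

silver, minor, silver, silver, minor, silver, silver, silver, silver, silver, silver, silver, silver

acct=L24: tier='plus' → outer ELSE → silver
acct=L32: tier='basic' → inner[balance >= 32625] → minor
acct=L33: tier='premium' → outer ELSE → silver
acct=L42: tier='premium' → outer ELSE → silver
acct=L47: tier='basic' → inner[balance >= 32625] → minor
acct=L61: tier='vip' → outer ELSE → silver
acct=L74: tier='plus' → outer ELSE → silver
acct=L77: tier='vip' → outer ELSE → silver
acct=L81: tier='premium' → outer ELSE → silver
acct=L85: tier='plus' → outer ELSE → silver
acct=L92: tier='premium' → outer ELSE → silver
acct=L95: tier='plus' → outer ELSE → silver
acct=L96: tier='premium' → outer ELSE → silver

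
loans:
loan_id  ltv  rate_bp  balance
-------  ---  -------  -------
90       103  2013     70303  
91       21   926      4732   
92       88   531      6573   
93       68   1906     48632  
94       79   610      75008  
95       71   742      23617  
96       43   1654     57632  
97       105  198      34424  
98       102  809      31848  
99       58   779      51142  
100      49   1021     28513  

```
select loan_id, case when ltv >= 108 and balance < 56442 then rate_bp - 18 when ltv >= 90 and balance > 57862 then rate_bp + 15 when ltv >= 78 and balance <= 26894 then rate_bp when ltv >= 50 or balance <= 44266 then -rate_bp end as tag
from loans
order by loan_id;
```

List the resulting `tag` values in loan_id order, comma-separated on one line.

2028, -926, 531, -1906, -610, -742, NULL, -198, -809, -779, -1021

loan_id=90: ltv >= 90 and balance > 57862 → 2028
loan_id=91: ltv >= 50 or balance <= 44266 → -926
loan_id=92: ltv >= 78 and balance <= 26894 → 531
loan_id=93: ltv >= 50 or balance <= 44266 → -1906
loan_id=94: ltv >= 50 or balance <= 44266 → -610
loan_id=95: ltv >= 50 or balance <= 44266 → -742
loan_id=96: (no match → NULL) → NULL
loan_id=97: ltv >= 50 or balance <= 44266 → -198
loan_id=98: ltv >= 50 or balance <= 44266 → -809
loan_id=99: ltv >= 50 or balance <= 44266 → -779
loan_id=100: ltv >= 50 or balance <= 44266 → -1021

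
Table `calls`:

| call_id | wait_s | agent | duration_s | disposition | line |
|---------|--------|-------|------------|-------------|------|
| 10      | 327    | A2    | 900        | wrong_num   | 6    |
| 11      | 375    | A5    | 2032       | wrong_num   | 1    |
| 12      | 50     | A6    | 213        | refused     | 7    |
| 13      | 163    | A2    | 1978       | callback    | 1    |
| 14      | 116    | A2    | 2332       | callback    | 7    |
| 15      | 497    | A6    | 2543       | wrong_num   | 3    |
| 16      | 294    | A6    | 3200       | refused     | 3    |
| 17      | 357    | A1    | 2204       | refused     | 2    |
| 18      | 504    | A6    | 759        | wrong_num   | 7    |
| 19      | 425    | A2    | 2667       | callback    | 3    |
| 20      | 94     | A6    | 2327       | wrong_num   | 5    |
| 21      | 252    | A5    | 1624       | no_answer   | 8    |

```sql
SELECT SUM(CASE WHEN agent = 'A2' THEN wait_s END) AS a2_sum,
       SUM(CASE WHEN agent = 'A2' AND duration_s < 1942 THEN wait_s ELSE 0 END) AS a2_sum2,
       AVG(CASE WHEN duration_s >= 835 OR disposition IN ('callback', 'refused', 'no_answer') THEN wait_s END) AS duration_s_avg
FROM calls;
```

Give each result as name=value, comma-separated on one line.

a2_sum=1031, a2_sum2=327, duration_s_avg=268.1818181818

[a2_sum: agent = 'A2']
call_id=10: ✓ → 327
call_id=11: ✗
call_id=12: ✗
call_id=13: ✓ → 163
call_id=14: ✓ → 116
call_id=15: ✗
call_id=16: ✗
call_id=17: ✗
call_id=18: ✗
call_id=19: ✓ → 425
call_id=20: ✗
call_id=21: ✗
a2_sum = 327 + 163 + 116 + 425 = 1031
—
[a2_sum2: agent = 'A2' AND duration_s < 1942]
call_id=10: ✓ → 327
call_id=11: ✗
call_id=12: ✗
call_id=13: ✗
call_id=14: ✗
call_id=15: ✗
call_id=16: ✗
call_id=17: ✗
call_id=18: ✗
call_id=19: ✗
call_id=20: ✗
call_id=21: ✗
a2_sum2 = 327
—
[duration_s_avg: duration_s >= 835 OR disposition IN ('callback', 'refused', 'no_answer')]
call_id=10: ✓ → 327
call_id=11: ✓ → 375
call_id=12: ✓ → 50
call_id=13: ✓ → 163
call_id=14: ✓ → 116
call_id=15: ✓ → 497
call_id=16: ✓ → 294
call_id=17: ✓ → 357
call_id=18: ✗
call_id=19: ✓ → 425
call_id=20: ✓ → 94
call_id=21: ✓ → 252
duration_s_avg = (327 + 375 + 50 + 163 + 116 + 497 + 294 + 357 + 425 + 94 + 252) / 11 = 268.1818181818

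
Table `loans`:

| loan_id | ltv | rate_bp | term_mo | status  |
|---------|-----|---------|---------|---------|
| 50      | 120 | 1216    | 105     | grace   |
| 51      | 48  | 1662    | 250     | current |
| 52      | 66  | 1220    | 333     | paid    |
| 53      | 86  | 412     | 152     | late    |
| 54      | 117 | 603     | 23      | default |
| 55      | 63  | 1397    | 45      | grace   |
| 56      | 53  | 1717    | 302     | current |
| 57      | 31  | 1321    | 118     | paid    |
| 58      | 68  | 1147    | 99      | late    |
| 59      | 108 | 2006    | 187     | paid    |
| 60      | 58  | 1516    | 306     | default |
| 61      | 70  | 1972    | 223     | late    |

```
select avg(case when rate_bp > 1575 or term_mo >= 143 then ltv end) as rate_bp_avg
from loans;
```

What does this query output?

69.8571428571

loan_id=50: ✗
loan_id=51: ✓ → 48
loan_id=52: ✓ → 66
loan_id=53: ✓ → 86
loan_id=54: ✗
loan_id=55: ✗
loan_id=56: ✓ → 53
loan_id=57: ✗
loan_id=58: ✗
loan_id=59: ✓ → 108
loan_id=60: ✓ → 58
loan_id=61: ✓ → 70
rate_bp_avg = (48 + 66 + 86 + 53 + 108 + 58 + 70) / 7 = 69.8571428571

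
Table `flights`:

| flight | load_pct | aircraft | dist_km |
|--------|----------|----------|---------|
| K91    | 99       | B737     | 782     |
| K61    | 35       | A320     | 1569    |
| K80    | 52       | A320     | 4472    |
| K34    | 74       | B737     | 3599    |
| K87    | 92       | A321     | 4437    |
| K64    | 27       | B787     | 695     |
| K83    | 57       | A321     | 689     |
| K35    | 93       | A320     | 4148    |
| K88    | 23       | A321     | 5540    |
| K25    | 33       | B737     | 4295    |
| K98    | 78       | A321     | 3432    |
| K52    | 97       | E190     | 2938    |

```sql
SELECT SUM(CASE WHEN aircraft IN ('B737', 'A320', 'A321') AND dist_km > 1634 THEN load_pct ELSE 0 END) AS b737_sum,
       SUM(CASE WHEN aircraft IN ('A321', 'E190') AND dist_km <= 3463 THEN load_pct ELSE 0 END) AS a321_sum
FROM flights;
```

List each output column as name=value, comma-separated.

b737_sum=445, a321_sum=232

[b737_sum: aircraft IN ('B737', 'A320', 'A321') AND dist_km > 1634]
flight=K91: ✗
flight=K61: ✗
flight=K80: ✓ → 52
flight=K34: ✓ → 74
flight=K87: ✓ → 92
flight=K64: ✗
flight=K83: ✗
flight=K35: ✓ → 93
flight=K88: ✓ → 23
flight=K25: ✓ → 33
flight=K98: ✓ → 78
flight=K52: ✗
b737_sum = 52 + 74 + 92 + 93 + 23 + 33 + 78 = 445
—
[a321_sum: aircraft IN ('A321', 'E190') AND dist_km <= 3463]
flight=K91: ✗
flight=K61: ✗
flight=K80: ✗
flight=K34: ✗
flight=K87: ✗
flight=K64: ✗
flight=K83: ✓ → 57
flight=K35: ✗
flight=K88: ✗
flight=K25: ✗
flight=K98: ✓ → 78
flight=K52: ✓ → 97
a321_sum = 57 + 78 + 97 = 232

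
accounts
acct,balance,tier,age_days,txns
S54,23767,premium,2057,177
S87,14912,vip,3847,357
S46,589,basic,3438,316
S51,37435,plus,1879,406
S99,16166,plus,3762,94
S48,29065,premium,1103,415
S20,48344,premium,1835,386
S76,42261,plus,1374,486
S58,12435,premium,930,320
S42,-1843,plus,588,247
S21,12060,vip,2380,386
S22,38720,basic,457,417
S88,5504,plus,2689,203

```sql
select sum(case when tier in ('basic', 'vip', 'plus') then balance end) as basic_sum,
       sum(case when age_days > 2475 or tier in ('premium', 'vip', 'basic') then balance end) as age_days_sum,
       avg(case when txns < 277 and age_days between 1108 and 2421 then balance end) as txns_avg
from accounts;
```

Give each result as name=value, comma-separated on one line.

[basic_sum: tier in ('basic', 'vip', 'plus')]
acct=S54: ✗
acct=S87: ✓ → 14912
acct=S46: ✓ → 589
acct=S51: ✓ → 37435
acct=S99: ✓ → 16166
acct=S48: ✗
acct=S20: ✗
acct=S76: ✓ → 42261
acct=S58: ✗
acct=S42: ✓ → -1843
acct=S21: ✓ → 12060
acct=S22: ✓ → 38720
acct=S88: ✓ → 5504
basic_sum = 14912 + 589 + 37435 + 16166 + 42261 + -1843 + 12060 + 38720 + 5504 = 165804
—
[age_days_sum: age_days > 2475 or tier in ('premium', 'vip', 'basic')]
acct=S54: ✓ → 23767
acct=S87: ✓ → 14912
acct=S46: ✓ → 589
acct=S51: ✗
acct=S99: ✓ → 16166
acct=S48: ✓ → 29065
acct=S20: ✓ → 48344
acct=S76: ✗
acct=S58: ✓ → 12435
acct=S42: ✗
acct=S21: ✓ → 12060
acct=S22: ✓ → 38720
acct=S88: ✓ → 5504
age_days_sum = 23767 + 14912 + 589 + 16166 + 29065 + 48344 + 12435 + 12060 + 38720 + 5504 = 201562
—
[txns_avg: txns < 277 and age_days between 1108 and 2421]
acct=S54: ✓ → 23767
acct=S87: ✗
acct=S46: ✗
acct=S51: ✗
acct=S99: ✗
acct=S48: ✗
acct=S20: ✗
acct=S76: ✗
acct=S58: ✗
acct=S42: ✗
acct=S21: ✗
acct=S22: ✗
acct=S88: ✗
txns_avg = 23767

basic_sum=165804, age_days_sum=201562, txns_avg=23767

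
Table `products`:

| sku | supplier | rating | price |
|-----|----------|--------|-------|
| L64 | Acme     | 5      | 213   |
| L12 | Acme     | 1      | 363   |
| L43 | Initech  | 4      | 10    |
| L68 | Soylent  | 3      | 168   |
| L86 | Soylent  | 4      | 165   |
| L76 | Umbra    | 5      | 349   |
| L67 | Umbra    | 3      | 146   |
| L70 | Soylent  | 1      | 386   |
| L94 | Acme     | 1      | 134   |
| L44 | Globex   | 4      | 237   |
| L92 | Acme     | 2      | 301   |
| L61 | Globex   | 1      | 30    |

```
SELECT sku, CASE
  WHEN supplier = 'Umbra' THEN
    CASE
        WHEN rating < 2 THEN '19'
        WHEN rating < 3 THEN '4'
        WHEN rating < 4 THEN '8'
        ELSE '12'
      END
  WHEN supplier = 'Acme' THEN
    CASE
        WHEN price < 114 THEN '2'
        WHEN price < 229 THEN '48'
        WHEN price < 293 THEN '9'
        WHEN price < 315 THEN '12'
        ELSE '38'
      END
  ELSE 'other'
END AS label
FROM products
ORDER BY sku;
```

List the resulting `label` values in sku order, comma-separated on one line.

sku=L12: supplier='Acme' → inner[ELSE] → 38
sku=L43: supplier='Initech' → outer ELSE → other
sku=L44: supplier='Globex' → outer ELSE → other
sku=L61: supplier='Globex' → outer ELSE → other
sku=L64: supplier='Acme' → inner[price < 229] → 48
sku=L67: supplier='Umbra' → inner[rating < 4] → 8
sku=L68: supplier='Soylent' → outer ELSE → other
sku=L70: supplier='Soylent' → outer ELSE → other
sku=L76: supplier='Umbra' → inner[ELSE] → 12
sku=L86: supplier='Soylent' → outer ELSE → other
sku=L92: supplier='Acme' → inner[price < 315] → 12
sku=L94: supplier='Acme' → inner[price < 229] → 48

38, other, other, other, 48, 8, other, other, 12, other, 12, 48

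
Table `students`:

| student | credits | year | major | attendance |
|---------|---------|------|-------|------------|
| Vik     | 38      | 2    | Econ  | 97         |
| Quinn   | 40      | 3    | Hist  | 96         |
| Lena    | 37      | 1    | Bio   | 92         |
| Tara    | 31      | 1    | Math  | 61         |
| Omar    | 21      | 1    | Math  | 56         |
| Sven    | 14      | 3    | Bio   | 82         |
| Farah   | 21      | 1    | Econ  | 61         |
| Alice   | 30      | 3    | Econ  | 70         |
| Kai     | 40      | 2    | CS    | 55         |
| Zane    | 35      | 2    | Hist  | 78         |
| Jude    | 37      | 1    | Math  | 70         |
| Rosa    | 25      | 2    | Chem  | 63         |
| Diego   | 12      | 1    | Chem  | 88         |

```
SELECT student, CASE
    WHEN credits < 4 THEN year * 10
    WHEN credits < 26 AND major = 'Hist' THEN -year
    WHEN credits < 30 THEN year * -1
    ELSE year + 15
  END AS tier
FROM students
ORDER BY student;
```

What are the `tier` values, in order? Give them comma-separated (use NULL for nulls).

18, -1, -1, 16, 17, 16, -1, 18, -2, -3, 16, 17, 17

student=Alice: ELSE → 18
student=Diego: credits < 30 → -1
student=Farah: credits < 30 → -1
student=Jude: ELSE → 16
student=Kai: ELSE → 17
student=Lena: ELSE → 16
student=Omar: credits < 30 → -1
student=Quinn: ELSE → 18
student=Rosa: credits < 30 → -2
student=Sven: credits < 30 → -3
student=Tara: ELSE → 16
student=Vik: ELSE → 17
student=Zane: ELSE → 17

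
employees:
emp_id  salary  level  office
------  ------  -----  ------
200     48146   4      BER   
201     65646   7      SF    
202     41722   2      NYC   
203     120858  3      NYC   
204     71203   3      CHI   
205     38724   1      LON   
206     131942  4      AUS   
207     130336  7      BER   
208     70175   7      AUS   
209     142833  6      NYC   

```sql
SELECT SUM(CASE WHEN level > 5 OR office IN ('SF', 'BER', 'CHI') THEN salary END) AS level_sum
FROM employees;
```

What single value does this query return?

528339

emp_id=200: ✓ → 48146
emp_id=201: ✓ → 65646
emp_id=202: ✗
emp_id=203: ✗
emp_id=204: ✓ → 71203
emp_id=205: ✗
emp_id=206: ✗
emp_id=207: ✓ → 130336
emp_id=208: ✓ → 70175
emp_id=209: ✓ → 142833
level_sum = 48146 + 65646 + 71203 + 130336 + 70175 + 142833 = 528339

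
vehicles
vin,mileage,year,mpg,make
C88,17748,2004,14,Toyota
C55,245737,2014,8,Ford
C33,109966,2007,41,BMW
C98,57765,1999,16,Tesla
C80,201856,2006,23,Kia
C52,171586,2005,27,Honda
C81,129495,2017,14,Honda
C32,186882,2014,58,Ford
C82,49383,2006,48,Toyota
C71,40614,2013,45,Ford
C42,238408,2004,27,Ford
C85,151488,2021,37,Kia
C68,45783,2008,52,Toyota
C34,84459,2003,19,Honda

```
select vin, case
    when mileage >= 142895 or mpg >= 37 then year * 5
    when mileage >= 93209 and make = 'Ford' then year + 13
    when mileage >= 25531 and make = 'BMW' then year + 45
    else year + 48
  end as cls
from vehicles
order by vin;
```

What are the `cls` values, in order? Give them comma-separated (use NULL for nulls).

vin=C32: mileage >= 142895 or mpg >= 37 → 10070
vin=C33: mileage >= 142895 or mpg >= 37 → 10035
vin=C34: ELSE → 2051
vin=C42: mileage >= 142895 or mpg >= 37 → 10020
vin=C52: mileage >= 142895 or mpg >= 37 → 10025
vin=C55: mileage >= 142895 or mpg >= 37 → 10070
vin=C68: mileage >= 142895 or mpg >= 37 → 10040
vin=C71: mileage >= 142895 or mpg >= 37 → 10065
vin=C80: mileage >= 142895 or mpg >= 37 → 10030
vin=C81: ELSE → 2065
vin=C82: mileage >= 142895 or mpg >= 37 → 10030
vin=C85: mileage >= 142895 or mpg >= 37 → 10105
vin=C88: ELSE → 2052
vin=C98: ELSE → 2047

10070, 10035, 2051, 10020, 10025, 10070, 10040, 10065, 10030, 2065, 10030, 10105, 2052, 2047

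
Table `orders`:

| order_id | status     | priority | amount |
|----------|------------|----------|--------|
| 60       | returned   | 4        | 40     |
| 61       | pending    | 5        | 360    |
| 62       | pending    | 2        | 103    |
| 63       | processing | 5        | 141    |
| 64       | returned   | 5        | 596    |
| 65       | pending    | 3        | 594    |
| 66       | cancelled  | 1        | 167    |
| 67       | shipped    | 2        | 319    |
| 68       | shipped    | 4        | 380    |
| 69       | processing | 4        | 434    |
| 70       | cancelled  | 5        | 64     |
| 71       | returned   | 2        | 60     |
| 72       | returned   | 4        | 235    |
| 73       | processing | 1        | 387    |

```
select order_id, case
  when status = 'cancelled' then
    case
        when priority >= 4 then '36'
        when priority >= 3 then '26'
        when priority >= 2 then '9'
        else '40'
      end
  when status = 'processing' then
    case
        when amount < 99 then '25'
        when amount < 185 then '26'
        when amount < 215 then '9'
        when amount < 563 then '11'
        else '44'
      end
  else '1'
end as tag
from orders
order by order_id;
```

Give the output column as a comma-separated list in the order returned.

order_id=60: status='returned' → outer ELSE → 1
order_id=61: status='pending' → outer ELSE → 1
order_id=62: status='pending' → outer ELSE → 1
order_id=63: status='processing' → inner[amount < 185] → 26
order_id=64: status='returned' → outer ELSE → 1
order_id=65: status='pending' → outer ELSE → 1
order_id=66: status='cancelled' → inner[ELSE] → 40
order_id=67: status='shipped' → outer ELSE → 1
order_id=68: status='shipped' → outer ELSE → 1
order_id=69: status='processing' → inner[amount < 563] → 11
order_id=70: status='cancelled' → inner[priority >= 4] → 36
order_id=71: status='returned' → outer ELSE → 1
order_id=72: status='returned' → outer ELSE → 1
order_id=73: status='processing' → inner[amount < 563] → 11

1, 1, 1, 26, 1, 1, 40, 1, 1, 11, 36, 1, 1, 11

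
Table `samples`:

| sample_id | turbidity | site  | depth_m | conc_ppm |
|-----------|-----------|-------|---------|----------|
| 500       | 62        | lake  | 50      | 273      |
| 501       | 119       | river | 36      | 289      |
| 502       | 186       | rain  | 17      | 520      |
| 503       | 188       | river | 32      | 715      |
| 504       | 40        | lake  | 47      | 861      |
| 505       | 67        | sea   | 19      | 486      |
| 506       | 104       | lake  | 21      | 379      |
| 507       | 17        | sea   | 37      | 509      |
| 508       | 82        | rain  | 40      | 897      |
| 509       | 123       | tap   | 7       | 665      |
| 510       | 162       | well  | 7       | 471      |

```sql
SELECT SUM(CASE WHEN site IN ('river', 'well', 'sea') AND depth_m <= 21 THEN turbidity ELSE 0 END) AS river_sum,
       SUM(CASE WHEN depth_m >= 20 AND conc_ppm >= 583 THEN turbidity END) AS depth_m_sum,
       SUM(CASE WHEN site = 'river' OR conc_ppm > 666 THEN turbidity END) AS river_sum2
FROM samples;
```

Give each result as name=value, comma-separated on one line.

river_sum=229, depth_m_sum=310, river_sum2=429

[river_sum: site IN ('river', 'well', 'sea') AND depth_m <= 21]
sample_id=500: ✗
sample_id=501: ✗
sample_id=502: ✗
sample_id=503: ✗
sample_id=504: ✗
sample_id=505: ✓ → 67
sample_id=506: ✗
sample_id=507: ✗
sample_id=508: ✗
sample_id=509: ✗
sample_id=510: ✓ → 162
river_sum = 67 + 162 = 229
—
[depth_m_sum: depth_m >= 20 AND conc_ppm >= 583]
sample_id=500: ✗
sample_id=501: ✗
sample_id=502: ✗
sample_id=503: ✓ → 188
sample_id=504: ✓ → 40
sample_id=505: ✗
sample_id=506: ✗
sample_id=507: ✗
sample_id=508: ✓ → 82
sample_id=509: ✗
sample_id=510: ✗
depth_m_sum = 188 + 40 + 82 = 310
—
[river_sum2: site = 'river' OR conc_ppm > 666]
sample_id=500: ✗
sample_id=501: ✓ → 119
sample_id=502: ✗
sample_id=503: ✓ → 188
sample_id=504: ✓ → 40
sample_id=505: ✗
sample_id=506: ✗
sample_id=507: ✗
sample_id=508: ✓ → 82
sample_id=509: ✗
sample_id=510: ✗
river_sum2 = 119 + 188 + 40 + 82 = 429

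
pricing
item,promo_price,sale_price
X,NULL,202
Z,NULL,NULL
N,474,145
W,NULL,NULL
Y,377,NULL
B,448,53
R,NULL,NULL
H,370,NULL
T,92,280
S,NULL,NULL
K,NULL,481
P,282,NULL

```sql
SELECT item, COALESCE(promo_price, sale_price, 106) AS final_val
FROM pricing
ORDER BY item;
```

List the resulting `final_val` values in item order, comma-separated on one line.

448, 370, 481, 474, 282, 106, 106, 92, 106, 202, 377, 106

item=B: promo_price=448 → 448
item=H: promo_price=370 → 370
item=K: promo_price=NULL, sale_price=481 → 481
item=N: promo_price=474 → 474
item=P: promo_price=282 → 282
item=R: promo_price=NULL, sale_price=NULL, → literal 106 → 106
item=S: promo_price=NULL, sale_price=NULL, → literal 106 → 106
item=T: promo_price=92 → 92
item=W: promo_price=NULL, sale_price=NULL, → literal 106 → 106
item=X: promo_price=NULL, sale_price=202 → 202
item=Y: promo_price=377 → 377
item=Z: promo_price=NULL, sale_price=NULL, → literal 106 → 106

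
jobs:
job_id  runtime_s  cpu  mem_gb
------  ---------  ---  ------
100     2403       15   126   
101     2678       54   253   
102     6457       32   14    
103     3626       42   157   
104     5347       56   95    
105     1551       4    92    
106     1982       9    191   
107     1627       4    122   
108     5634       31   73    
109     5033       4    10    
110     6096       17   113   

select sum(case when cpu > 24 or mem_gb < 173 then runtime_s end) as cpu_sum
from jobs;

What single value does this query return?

job_id=100: ✓ → 2403
job_id=101: ✓ → 2678
job_id=102: ✓ → 6457
job_id=103: ✓ → 3626
job_id=104: ✓ → 5347
job_id=105: ✓ → 1551
job_id=106: ✗
job_id=107: ✓ → 1627
job_id=108: ✓ → 5634
job_id=109: ✓ → 5033
job_id=110: ✓ → 6096
cpu_sum = 2403 + 2678 + 6457 + 3626 + 5347 + 1551 + 1627 + 5634 + 5033 + 6096 = 40452

40452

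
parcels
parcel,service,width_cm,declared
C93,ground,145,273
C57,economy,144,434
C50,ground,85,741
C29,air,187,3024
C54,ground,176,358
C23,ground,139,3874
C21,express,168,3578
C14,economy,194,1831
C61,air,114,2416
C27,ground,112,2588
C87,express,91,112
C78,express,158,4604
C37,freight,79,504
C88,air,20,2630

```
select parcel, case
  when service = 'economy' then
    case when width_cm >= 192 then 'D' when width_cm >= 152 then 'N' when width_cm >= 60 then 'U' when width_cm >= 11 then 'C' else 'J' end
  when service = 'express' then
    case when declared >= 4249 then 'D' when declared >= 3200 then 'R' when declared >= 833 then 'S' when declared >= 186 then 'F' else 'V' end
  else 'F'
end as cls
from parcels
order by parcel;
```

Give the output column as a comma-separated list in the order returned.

D, R, F, F, F, F, F, F, U, F, D, V, F, F

parcel=C14: service='economy' → inner[width_cm >= 192] → D
parcel=C21: service='express' → inner[declared >= 3200] → R
parcel=C23: service='ground' → outer ELSE → F
parcel=C27: service='ground' → outer ELSE → F
parcel=C29: service='air' → outer ELSE → F
parcel=C37: service='freight' → outer ELSE → F
parcel=C50: service='ground' → outer ELSE → F
parcel=C54: service='ground' → outer ELSE → F
parcel=C57: service='economy' → inner[width_cm >= 60] → U
parcel=C61: service='air' → outer ELSE → F
parcel=C78: service='express' → inner[declared >= 4249] → D
parcel=C87: service='express' → inner[ELSE] → V
parcel=C88: service='air' → outer ELSE → F
parcel=C93: service='ground' → outer ELSE → F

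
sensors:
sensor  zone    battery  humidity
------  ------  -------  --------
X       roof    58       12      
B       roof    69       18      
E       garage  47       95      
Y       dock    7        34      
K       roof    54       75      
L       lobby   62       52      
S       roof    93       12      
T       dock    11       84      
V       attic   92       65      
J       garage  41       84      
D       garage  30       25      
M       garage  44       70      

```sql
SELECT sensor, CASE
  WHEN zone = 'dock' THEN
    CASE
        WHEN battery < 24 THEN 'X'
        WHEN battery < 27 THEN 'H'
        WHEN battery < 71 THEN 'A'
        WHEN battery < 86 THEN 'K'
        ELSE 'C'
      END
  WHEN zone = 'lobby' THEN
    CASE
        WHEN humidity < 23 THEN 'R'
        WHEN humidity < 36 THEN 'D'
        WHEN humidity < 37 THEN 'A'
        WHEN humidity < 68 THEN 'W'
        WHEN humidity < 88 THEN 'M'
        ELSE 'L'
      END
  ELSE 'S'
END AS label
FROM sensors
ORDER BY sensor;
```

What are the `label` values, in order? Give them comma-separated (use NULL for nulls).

sensor=B: zone='roof' → outer ELSE → S
sensor=D: zone='garage' → outer ELSE → S
sensor=E: zone='garage' → outer ELSE → S
sensor=J: zone='garage' → outer ELSE → S
sensor=K: zone='roof' → outer ELSE → S
sensor=L: zone='lobby' → inner[humidity < 68] → W
sensor=M: zone='garage' → outer ELSE → S
sensor=S: zone='roof' → outer ELSE → S
sensor=T: zone='dock' → inner[battery < 24] → X
sensor=V: zone='attic' → outer ELSE → S
sensor=X: zone='roof' → outer ELSE → S
sensor=Y: zone='dock' → inner[battery < 24] → X

S, S, S, S, S, W, S, S, X, S, S, X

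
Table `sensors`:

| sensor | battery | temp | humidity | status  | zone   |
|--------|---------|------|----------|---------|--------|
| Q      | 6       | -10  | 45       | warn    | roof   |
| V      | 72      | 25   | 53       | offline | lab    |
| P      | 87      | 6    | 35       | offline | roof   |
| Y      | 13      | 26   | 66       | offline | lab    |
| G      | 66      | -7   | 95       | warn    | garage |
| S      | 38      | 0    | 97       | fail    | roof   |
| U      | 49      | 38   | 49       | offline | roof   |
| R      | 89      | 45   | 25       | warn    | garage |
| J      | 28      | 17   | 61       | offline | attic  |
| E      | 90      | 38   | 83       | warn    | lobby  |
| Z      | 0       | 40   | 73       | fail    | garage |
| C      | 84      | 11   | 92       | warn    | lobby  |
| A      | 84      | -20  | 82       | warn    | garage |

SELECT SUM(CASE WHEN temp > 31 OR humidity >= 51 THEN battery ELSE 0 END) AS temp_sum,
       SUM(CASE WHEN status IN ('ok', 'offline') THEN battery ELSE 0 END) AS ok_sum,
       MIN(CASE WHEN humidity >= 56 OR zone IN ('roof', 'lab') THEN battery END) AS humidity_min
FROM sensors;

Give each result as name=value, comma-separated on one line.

[temp_sum: temp > 31 OR humidity >= 51]
sensor=Q: ✗
sensor=V: ✓ → 72
sensor=P: ✗
sensor=Y: ✓ → 13
sensor=G: ✓ → 66
sensor=S: ✓ → 38
sensor=U: ✓ → 49
sensor=R: ✓ → 89
sensor=J: ✓ → 28
sensor=E: ✓ → 90
sensor=Z: ✓ → 0
sensor=C: ✓ → 84
sensor=A: ✓ → 84
temp_sum = 72 + 13 + 66 + 38 + 49 + 89 + 28 + 90 + 84 + 84 = 613
—
[ok_sum: status IN ('ok', 'offline')]
sensor=Q: ✗
sensor=V: ✓ → 72
sensor=P: ✓ → 87
sensor=Y: ✓ → 13
sensor=G: ✗
sensor=S: ✗
sensor=U: ✓ → 49
sensor=R: ✗
sensor=J: ✓ → 28
sensor=E: ✗
sensor=Z: ✗
sensor=C: ✗
sensor=A: ✗
ok_sum = 72 + 87 + 13 + 49 + 28 = 249
—
[humidity_min: humidity >= 56 OR zone IN ('roof', 'lab')]
sensor=Q: ✓ → 6
sensor=V: ✓ → 72
sensor=P: ✓ → 87
sensor=Y: ✓ → 13
sensor=G: ✓ → 66
sensor=S: ✓ → 38
sensor=U: ✓ → 49
sensor=R: ✗
sensor=J: ✓ → 28
sensor=E: ✓ → 90
sensor=Z: ✓ → 0
sensor=C: ✓ → 84
sensor=A: ✓ → 84
humidity_min = MIN(6, 72, 87, 13, 66, 38, 49, 28, 90, 0, 84, 84) = 0

temp_sum=613, ok_sum=249, humidity_min=0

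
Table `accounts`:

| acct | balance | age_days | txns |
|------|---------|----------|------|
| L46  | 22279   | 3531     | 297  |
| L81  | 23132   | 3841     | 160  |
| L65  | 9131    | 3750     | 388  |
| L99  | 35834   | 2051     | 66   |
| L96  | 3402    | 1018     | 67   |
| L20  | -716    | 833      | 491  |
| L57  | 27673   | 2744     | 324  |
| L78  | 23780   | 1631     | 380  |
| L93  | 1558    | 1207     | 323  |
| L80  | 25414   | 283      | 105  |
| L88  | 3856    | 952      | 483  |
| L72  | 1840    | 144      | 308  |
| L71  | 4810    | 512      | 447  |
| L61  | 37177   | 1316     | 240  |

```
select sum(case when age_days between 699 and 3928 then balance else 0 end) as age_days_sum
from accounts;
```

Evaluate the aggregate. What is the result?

acct=L46: ✓ → 22279
acct=L81: ✓ → 23132
acct=L65: ✓ → 9131
acct=L99: ✓ → 35834
acct=L96: ✓ → 3402
acct=L20: ✓ → -716
acct=L57: ✓ → 27673
acct=L78: ✓ → 23780
acct=L93: ✓ → 1558
acct=L80: ✗
acct=L88: ✓ → 3856
acct=L72: ✗
acct=L71: ✗
acct=L61: ✓ → 37177
age_days_sum = 22279 + 23132 + 9131 + 35834 + 3402 + -716 + 27673 + 23780 + 1558 + 3856 + 37177 = 187106

187106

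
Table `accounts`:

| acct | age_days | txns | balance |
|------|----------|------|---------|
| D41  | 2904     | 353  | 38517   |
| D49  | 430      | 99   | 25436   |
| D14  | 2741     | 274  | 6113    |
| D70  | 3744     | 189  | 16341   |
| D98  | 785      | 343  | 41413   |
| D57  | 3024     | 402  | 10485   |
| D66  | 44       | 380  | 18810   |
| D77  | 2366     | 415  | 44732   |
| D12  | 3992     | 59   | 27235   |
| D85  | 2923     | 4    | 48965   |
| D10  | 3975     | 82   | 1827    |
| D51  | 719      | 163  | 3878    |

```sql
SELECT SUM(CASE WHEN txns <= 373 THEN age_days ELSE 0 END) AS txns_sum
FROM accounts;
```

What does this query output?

acct=D41: ✓ → 2904
acct=D49: ✓ → 430
acct=D14: ✓ → 2741
acct=D70: ✓ → 3744
acct=D98: ✓ → 785
acct=D57: ✗
acct=D66: ✗
acct=D77: ✗
acct=D12: ✓ → 3992
acct=D85: ✓ → 2923
acct=D10: ✓ → 3975
acct=D51: ✓ → 719
txns_sum = 2904 + 430 + 2741 + 3744 + 785 + 3992 + 2923 + 3975 + 719 = 22213

22213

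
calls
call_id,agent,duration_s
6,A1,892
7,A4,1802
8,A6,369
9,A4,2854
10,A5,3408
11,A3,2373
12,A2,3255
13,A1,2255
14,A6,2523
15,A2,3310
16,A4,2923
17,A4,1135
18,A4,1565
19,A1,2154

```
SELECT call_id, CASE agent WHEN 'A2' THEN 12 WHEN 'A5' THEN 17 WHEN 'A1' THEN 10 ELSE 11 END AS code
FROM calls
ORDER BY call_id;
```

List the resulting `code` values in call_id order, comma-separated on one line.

10, 11, 11, 11, 17, 11, 12, 10, 11, 12, 11, 11, 11, 10

call_id=6: agent='A1' → 10
call_id=7: ELSE → 11
call_id=8: ELSE → 11
call_id=9: ELSE → 11
call_id=10: agent='A5' → 17
call_id=11: ELSE → 11
call_id=12: agent='A2' → 12
call_id=13: agent='A1' → 10
call_id=14: ELSE → 11
call_id=15: agent='A2' → 12
call_id=16: ELSE → 11
call_id=17: ELSE → 11
call_id=18: ELSE → 11
call_id=19: agent='A1' → 10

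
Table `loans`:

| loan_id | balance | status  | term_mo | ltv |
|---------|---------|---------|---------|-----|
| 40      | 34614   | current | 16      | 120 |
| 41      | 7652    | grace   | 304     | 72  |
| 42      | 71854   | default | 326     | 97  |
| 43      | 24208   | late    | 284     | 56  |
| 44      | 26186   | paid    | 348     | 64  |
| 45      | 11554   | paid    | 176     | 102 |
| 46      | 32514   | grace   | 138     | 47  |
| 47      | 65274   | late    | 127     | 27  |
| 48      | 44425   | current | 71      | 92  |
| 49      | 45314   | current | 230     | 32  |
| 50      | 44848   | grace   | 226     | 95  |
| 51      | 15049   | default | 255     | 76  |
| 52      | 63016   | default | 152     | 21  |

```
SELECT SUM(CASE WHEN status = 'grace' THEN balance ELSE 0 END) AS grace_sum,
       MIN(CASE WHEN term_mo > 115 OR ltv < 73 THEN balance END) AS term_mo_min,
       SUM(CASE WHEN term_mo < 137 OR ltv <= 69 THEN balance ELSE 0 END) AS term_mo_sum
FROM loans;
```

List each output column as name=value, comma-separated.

grace_sum=85014, term_mo_min=7652, term_mo_sum=335551

[grace_sum: status = 'grace']
loan_id=40: ✗
loan_id=41: ✓ → 7652
loan_id=42: ✗
loan_id=43: ✗
loan_id=44: ✗
loan_id=45: ✗
loan_id=46: ✓ → 32514
loan_id=47: ✗
loan_id=48: ✗
loan_id=49: ✗
loan_id=50: ✓ → 44848
loan_id=51: ✗
loan_id=52: ✗
grace_sum = 7652 + 32514 + 44848 = 85014
—
[term_mo_min: term_mo > 115 OR ltv < 73]
loan_id=40: ✗
loan_id=41: ✓ → 7652
loan_id=42: ✓ → 71854
loan_id=43: ✓ → 24208
loan_id=44: ✓ → 26186
loan_id=45: ✓ → 11554
loan_id=46: ✓ → 32514
loan_id=47: ✓ → 65274
loan_id=48: ✗
loan_id=49: ✓ → 45314
loan_id=50: ✓ → 44848
loan_id=51: ✓ → 15049
loan_id=52: ✓ → 63016
term_mo_min = MIN(7652, 71854, 24208, 26186, 11554, 32514, 65274, 45314, 44848, 15049, 63016) = 7652
—
[term_mo_sum: term_mo < 137 OR ltv <= 69]
loan_id=40: ✓ → 34614
loan_id=41: ✗
loan_id=42: ✗
loan_id=43: ✓ → 24208
loan_id=44: ✓ → 26186
loan_id=45: ✗
loan_id=46: ✓ → 32514
loan_id=47: ✓ → 65274
loan_id=48: ✓ → 44425
loan_id=49: ✓ → 45314
loan_id=50: ✗
loan_id=51: ✗
loan_id=52: ✓ → 63016
term_mo_sum = 34614 + 24208 + 26186 + 32514 + 65274 + 44425 + 45314 + 63016 = 335551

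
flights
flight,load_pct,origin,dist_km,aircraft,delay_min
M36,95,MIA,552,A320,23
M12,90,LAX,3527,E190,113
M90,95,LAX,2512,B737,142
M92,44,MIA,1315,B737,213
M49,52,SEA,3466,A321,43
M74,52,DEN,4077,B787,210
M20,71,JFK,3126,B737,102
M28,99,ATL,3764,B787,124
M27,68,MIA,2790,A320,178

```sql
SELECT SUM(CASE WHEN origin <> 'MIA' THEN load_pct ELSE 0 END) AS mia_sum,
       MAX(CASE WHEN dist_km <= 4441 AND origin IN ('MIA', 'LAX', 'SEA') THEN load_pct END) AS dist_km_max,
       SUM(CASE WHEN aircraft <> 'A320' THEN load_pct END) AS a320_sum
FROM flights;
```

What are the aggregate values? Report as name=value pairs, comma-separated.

[mia_sum: origin <> 'MIA']
flight=M36: ✗
flight=M12: ✓ → 90
flight=M90: ✓ → 95
flight=M92: ✗
flight=M49: ✓ → 52
flight=M74: ✓ → 52
flight=M20: ✓ → 71
flight=M28: ✓ → 99
flight=M27: ✗
mia_sum = 90 + 95 + 52 + 52 + 71 + 99 = 459
—
[dist_km_max: dist_km <= 4441 AND origin IN ('MIA', 'LAX', 'SEA')]
flight=M36: ✓ → 95
flight=M12: ✓ → 90
flight=M90: ✓ → 95
flight=M92: ✓ → 44
flight=M49: ✓ → 52
flight=M74: ✗
flight=M20: ✗
flight=M28: ✗
flight=M27: ✓ → 68
dist_km_max = MAX(95, 90, 95, 44, 52, 68) = 95
—
[a320_sum: aircraft <> 'A320']
flight=M36: ✗
flight=M12: ✓ → 90
flight=M90: ✓ → 95
flight=M92: ✓ → 44
flight=M49: ✓ → 52
flight=M74: ✓ → 52
flight=M20: ✓ → 71
flight=M28: ✓ → 99
flight=M27: ✗
a320_sum = 90 + 95 + 44 + 52 + 52 + 71 + 99 = 503

mia_sum=459, dist_km_max=95, a320_sum=503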